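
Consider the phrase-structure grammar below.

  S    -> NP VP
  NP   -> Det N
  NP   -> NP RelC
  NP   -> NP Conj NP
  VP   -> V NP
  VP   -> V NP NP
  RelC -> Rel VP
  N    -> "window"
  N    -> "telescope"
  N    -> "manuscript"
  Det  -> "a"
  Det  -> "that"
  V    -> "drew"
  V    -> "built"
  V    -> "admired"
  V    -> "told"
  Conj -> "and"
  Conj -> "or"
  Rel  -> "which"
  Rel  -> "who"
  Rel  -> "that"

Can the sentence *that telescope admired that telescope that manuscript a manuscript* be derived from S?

Ungrammatical

For S → NP VP, the only prefix that parses as NP is 'that telescope', but the remainder 'admired that telescope that manuscript a manuscript' is not a VP under these rules.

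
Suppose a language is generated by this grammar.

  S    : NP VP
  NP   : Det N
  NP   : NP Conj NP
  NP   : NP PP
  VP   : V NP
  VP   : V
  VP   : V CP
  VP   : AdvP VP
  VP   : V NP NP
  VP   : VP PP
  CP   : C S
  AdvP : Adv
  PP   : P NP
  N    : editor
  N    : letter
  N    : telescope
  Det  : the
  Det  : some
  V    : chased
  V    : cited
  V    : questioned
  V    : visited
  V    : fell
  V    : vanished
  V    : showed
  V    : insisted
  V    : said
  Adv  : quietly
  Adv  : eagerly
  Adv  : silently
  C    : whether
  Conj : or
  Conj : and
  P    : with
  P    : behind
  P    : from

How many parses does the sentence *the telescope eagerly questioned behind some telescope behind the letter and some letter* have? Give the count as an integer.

7

Two of the 7 distinct bracketings:
[S [NP [Det the] [N telescope]] [VP [AdvP [Adv eagerly]] [VP [VP [V questioned]] [PP [P behind] [NP [NP [NP [Det some] [N telescope]] [PP [P behind] [NP [Det the] [N letter]]]] [Conj and] [NP [Det some] [N letter]]]]]]]
[S [NP [Det the] [N telescope]] [VP [AdvP [Adv eagerly]] [VP [VP [V questioned]] [PP [P behind] [NP [NP [Det some] [N telescope]] [PP [P behind] [NP [NP [Det the] [N letter]] [Conj and] [NP [Det some] [N letter]]]]]]]]]
The trees differ in how a recursive rule is bracketed over the same span.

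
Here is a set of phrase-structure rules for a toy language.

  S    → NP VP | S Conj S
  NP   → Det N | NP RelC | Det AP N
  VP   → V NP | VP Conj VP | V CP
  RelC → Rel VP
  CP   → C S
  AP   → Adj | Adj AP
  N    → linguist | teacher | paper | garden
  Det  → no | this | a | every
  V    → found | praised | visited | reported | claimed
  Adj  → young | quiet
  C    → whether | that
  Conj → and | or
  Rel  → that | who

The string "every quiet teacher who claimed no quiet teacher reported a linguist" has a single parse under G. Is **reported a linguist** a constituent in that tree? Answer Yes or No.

[S [NP [NP [Det every] [AP [Adj quiet]] [N teacher]] [RelC [Rel who] [VP [V claimed] [NP [Det no] [AP [Adj quiet]] [N teacher]]]]] [VP [V reported] [NP [Det a] [N linguist]]]]
The words 'reported a linguist' are exhaustively dominated by a single VP node (built by VP → V NP), so they form a constituent.

Yes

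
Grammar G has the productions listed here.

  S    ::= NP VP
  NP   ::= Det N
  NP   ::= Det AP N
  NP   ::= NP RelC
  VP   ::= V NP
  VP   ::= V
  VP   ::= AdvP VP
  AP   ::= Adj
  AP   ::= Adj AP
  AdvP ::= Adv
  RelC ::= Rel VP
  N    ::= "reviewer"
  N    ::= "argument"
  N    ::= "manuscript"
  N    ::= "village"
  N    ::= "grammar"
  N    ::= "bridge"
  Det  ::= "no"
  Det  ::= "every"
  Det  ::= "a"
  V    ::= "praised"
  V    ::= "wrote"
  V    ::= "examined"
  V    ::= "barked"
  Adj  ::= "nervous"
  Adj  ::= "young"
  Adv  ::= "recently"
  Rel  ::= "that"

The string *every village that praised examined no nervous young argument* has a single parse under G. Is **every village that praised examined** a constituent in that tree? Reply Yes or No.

[S [NP [NP [Det every] [N village]] [RelC [Rel that] [VP [V praised]]]] [VP [V examined] [NP [Det no] [AP [Adj nervous] [AP [Adj young]]] [N argument]]]]
The smallest constituent containing 'every village that praised examined' is the S spanning 'every village that praised examined no nervous young argument'; no single node in the tree dominates exactly the given words.

No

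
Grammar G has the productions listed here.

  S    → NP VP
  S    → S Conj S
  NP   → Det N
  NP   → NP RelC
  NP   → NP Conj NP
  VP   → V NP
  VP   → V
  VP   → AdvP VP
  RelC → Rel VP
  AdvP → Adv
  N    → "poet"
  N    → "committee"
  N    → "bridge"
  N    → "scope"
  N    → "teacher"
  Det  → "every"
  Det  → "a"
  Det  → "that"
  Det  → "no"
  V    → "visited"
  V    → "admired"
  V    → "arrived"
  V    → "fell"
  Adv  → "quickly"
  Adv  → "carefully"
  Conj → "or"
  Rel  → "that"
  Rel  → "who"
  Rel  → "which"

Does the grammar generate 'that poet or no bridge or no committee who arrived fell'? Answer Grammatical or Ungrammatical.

[S [NP [NP [NP [Det that] [N poet]] [Conj or] [NP [NP [Det no] [N bridge]] [Conj or] [NP [Det no] [N committee]]]] [RelC [Rel who] [VP [V arrived]]]] [VP [V fell]]]
Every word is introduced by a lexical rule and the phrasal rules combine the resulting categories into a single S.

Grammatical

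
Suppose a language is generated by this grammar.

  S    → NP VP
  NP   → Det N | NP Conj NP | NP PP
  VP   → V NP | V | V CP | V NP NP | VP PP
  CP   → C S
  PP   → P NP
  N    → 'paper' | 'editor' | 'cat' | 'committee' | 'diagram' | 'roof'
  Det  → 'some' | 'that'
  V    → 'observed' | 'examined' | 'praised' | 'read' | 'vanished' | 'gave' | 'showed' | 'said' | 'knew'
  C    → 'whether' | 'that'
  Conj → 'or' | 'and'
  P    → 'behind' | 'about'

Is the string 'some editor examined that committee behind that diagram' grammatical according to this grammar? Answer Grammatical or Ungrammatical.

Grammatical

[S [NP [Det some] [N editor]] [VP [V examined] [NP [NP [Det that] [N committee]] [PP [P behind] [NP [Det that] [N diagram]]]]]]
Every word is introduced by a lexical rule and the phrasal rules combine the resulting categories into a single S.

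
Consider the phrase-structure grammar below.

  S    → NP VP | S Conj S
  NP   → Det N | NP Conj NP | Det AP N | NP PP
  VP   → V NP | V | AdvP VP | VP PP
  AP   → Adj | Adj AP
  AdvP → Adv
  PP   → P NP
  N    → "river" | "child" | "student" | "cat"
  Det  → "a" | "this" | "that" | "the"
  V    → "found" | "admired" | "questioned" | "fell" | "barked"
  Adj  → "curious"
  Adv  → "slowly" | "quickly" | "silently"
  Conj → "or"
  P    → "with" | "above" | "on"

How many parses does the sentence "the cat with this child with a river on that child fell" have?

5

Two of the 5 distinct bracketings:
[S [NP [NP [Det the] [N cat]] [PP [P with] [NP [NP [Det this] [N child]] [PP [P with] [NP [NP [Det a] [N river]] [PP [P on] [NP [Det that] [N child]]]]]]]] [VP [V fell]]]
[S [NP [NP [Det the] [N cat]] [PP [P with] [NP [NP [NP [Det this] [N child]] [PP [P with] [NP [Det a] [N river]]]] [PP [P on] [NP [Det that] [N child]]]]]] [VP [V fell]]]
The trees differ in how a recursive rule is bracketed over the same span.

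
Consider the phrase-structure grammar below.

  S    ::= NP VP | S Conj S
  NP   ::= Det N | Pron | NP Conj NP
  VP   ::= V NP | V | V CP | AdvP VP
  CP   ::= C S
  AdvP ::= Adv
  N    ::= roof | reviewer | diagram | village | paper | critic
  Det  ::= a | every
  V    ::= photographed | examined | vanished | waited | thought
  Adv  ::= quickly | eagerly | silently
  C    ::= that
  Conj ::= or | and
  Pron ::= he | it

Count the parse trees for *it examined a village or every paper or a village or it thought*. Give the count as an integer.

Two of the 5 distinct bracketings:
[S [S [NP [Pron it]] [VP [V examined] [NP [Det a] [N village]]]] [Conj or] [S [NP [NP [Det every] [N paper]] [Conj or] [NP [NP [Det a] [N village]] [Conj or] [NP [Pron it]]]] [VP [V thought]]]]
[S [S [NP [Pron it]] [VP [V examined] [NP [Det a] [N village]]]] [Conj or] [S [NP [NP [NP [Det every] [N paper]] [Conj or] [NP [Det a] [N village]]] [Conj or] [NP [Pron it]]] [VP [V thought]]]]
The trees differ in how a recursive rule is bracketed over the same span.

5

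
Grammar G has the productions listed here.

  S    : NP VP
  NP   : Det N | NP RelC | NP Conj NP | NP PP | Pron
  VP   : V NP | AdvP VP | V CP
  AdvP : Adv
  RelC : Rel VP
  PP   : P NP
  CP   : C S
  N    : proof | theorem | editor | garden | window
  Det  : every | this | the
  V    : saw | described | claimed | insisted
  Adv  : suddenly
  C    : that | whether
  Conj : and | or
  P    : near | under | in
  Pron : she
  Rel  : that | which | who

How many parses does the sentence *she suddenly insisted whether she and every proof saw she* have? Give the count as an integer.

[S [NP [Pron she]] [VP [AdvP [Adv suddenly]] [VP [V insisted] [CP [C whether] [S [NP [NP [Pron she]] [Conj and] [NP [Det every] [N proof]]] [VP [V saw] [NP [Pron she]]]]]]]]
No rule offers an alternative attachment or grouping for any span, so this is the only derivation.

1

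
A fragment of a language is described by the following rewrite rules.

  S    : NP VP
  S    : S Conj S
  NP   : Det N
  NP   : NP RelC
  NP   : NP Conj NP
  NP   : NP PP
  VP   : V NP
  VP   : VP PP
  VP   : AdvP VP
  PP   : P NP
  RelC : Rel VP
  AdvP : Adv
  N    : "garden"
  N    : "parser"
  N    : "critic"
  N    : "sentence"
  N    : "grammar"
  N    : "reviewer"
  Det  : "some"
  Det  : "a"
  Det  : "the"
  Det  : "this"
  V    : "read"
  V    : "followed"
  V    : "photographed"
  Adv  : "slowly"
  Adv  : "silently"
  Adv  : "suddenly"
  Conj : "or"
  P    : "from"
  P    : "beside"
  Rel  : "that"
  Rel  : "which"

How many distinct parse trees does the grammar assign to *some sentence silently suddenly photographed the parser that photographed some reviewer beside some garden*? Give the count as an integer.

6

Two of the 6 distinct bracketings:
[S [NP [Det some] [N sentence]] [VP [VP [AdvP [Adv silently]] [VP [AdvP [Adv suddenly]] [VP [V photographed] [NP [NP [Det the] [N parser]] [RelC [Rel that] [VP [V photographed] [NP [Det some] [N reviewer]]]]]]]] [PP [P beside] [NP [Det some] [N garden]]]]]
[S [NP [Det some] [N sentence]] [VP [AdvP [Adv silently]] [VP [VP [AdvP [Adv suddenly]] [VP [V photographed] [NP [NP [Det the] [N parser]] [RelC [Rel that] [VP [V photographed] [NP [Det some] [N reviewer]]]]]]] [PP [P beside] [NP [Det some] [N garden]]]]]]
The trees differ in how a recursive rule is bracketed over the same span.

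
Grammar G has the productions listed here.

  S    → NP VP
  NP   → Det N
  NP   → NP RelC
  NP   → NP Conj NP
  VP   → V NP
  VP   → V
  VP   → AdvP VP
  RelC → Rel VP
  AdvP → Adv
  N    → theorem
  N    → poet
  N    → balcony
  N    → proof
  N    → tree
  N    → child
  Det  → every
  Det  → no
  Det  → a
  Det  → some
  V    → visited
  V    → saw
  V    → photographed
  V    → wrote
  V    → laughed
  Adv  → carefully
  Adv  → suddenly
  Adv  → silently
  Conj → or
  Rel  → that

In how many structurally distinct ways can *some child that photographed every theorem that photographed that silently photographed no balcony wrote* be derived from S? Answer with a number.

Two of the 3 distinct bracketings:
[S [NP [NP [Det some] [N child]] [RelC [Rel that] [VP [V photographed] [NP [NP [NP [Det every] [N theorem]] [RelC [Rel that] [VP [V photographed]]]] [RelC [Rel that] [VP [AdvP [Adv silently]] [VP [V photographed] [NP [Det no] [N balcony]]]]]]]]] [VP [V wrote]]]
[S [NP [NP [NP [Det some] [N child]] [RelC [Rel that] [VP [V photographed] [NP [NP [Det every] [N theorem]] [RelC [Rel that] [VP [V photographed]]]]]]] [RelC [Rel that] [VP [AdvP [Adv silently]] [VP [V photographed] [NP [Det no] [N balcony]]]]]] [VP [V wrote]]]
The trees differ in how a recursive rule is bracketed over the same span.

3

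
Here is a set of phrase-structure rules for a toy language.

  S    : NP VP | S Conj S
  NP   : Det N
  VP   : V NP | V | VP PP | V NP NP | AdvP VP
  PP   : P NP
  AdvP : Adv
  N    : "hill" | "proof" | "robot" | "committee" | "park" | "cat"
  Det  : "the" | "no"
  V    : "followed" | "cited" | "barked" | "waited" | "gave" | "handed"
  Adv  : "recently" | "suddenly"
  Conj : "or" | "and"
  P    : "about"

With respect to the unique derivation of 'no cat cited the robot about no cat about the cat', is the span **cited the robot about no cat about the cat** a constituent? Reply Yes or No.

[S [NP [Det no] [N cat]] [VP [VP [VP [V cited] [NP [Det the] [N robot]]] [PP [P about] [NP [Det no] [N cat]]]] [PP [P about] [NP [Det the] [N cat]]]]]
The words 'cited the robot about no cat about the cat' are exhaustively dominated by a single VP node (built by VP → VP PP), so they form a constituent.

Yes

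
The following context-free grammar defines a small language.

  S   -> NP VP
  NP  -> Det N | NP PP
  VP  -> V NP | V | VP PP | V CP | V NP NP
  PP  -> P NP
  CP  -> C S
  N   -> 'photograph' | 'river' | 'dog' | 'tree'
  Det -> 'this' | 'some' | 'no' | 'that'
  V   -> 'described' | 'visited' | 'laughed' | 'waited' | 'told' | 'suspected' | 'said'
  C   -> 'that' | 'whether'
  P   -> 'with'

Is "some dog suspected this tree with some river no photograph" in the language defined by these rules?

Grammatical

S
  NP
    Det: some
    N: dog
  VP
    V: suspected
    NP
      NP
        Det: this
        N: tree
      PP
        P: with
        NP
          Det: some
          N: river
    NP
      Det: no
      N: photograph
The bracketing above is licensed at every node by one of the given productions, with S at the root.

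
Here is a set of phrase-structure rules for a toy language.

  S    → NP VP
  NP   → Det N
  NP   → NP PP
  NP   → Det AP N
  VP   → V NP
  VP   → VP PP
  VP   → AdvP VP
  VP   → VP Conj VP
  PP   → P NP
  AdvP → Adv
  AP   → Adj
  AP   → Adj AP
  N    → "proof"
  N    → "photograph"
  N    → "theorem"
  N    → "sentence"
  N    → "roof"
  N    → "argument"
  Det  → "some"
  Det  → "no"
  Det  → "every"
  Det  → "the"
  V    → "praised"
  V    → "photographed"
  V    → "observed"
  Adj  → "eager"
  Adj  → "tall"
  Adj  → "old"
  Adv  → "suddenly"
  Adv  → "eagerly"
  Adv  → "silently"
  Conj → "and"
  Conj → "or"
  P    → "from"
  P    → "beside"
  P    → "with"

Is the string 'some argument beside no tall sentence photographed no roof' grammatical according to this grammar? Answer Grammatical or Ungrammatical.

Grammatical

S
  NP
    NP
      Det: some
      N: argument
    PP
      P: beside
      NP
        Det: no
        AP
          Adj: tall
        N: sentence
  VP
    V: photographed
    NP
      Det: no
      N: roof
Each bracket corresponds to one application of a listed rule, so the string is derivable from S.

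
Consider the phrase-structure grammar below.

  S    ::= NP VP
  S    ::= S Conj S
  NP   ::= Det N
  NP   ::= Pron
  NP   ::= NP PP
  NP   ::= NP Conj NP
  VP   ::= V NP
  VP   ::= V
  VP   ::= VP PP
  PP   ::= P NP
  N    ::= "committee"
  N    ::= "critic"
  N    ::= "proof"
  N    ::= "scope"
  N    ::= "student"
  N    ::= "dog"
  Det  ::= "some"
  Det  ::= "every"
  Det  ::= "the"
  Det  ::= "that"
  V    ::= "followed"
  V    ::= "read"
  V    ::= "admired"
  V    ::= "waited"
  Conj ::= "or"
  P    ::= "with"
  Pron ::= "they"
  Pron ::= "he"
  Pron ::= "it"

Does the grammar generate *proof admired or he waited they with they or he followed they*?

Ungrammatical

For S → NP VP, no prefix of the string parses as an NP. The alternative S rule S → S Conj S likewise has no satisfying split.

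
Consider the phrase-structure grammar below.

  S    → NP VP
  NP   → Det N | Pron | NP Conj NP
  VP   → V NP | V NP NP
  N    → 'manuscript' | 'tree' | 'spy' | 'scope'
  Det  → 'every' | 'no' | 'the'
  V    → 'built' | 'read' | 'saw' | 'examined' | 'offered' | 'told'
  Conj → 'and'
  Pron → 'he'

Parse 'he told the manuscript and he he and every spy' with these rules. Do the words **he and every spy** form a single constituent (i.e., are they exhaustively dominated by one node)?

Yes

[S [NP [Pron he]] [VP [V told] [NP [NP [Det the] [N manuscript]] [Conj and] [NP [Pron he]]] [NP [NP [Pron he]] [Conj and] [NP [Det every] [N spy]]]]]
The words 'he and every spy' are exhaustively dominated by a single NP node (built by NP → NP Conj NP), so they form a constituent.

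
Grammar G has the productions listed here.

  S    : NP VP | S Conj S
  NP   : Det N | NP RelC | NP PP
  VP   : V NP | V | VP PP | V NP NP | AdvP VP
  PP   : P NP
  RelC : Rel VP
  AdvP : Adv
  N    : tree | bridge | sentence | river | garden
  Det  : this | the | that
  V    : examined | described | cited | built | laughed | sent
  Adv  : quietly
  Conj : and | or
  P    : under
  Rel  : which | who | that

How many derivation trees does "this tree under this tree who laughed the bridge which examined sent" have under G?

5

Two of the 5 distinct bracketings:
[S [NP [NP [NP [Det this] [N tree]] [PP [P under] [NP [Det this] [N tree]]]] [RelC [Rel who] [VP [V laughed] [NP [NP [Det the] [N bridge]] [RelC [Rel which] [VP [V examined]]]]]]] [VP [V sent]]]
[S [NP [NP [NP [NP [Det this] [N tree]] [PP [P under] [NP [Det this] [N tree]]]] [RelC [Rel who] [VP [V laughed] [NP [Det the] [N bridge]]]]] [RelC [Rel which] [VP [V examined]]]] [VP [V sent]]]
The trees differ in how a recursive rule is bracketed over the same span.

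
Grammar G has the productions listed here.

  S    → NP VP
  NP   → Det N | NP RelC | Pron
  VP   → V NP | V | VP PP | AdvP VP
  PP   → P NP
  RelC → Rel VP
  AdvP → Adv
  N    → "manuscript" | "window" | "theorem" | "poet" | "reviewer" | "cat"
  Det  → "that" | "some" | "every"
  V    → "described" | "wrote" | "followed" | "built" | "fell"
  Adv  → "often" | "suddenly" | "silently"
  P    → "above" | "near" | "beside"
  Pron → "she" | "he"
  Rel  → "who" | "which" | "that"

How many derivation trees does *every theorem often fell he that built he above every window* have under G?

Two of the 3 distinct bracketings:
[S [NP [Det every] [N theorem]] [VP [VP [AdvP [Adv often]] [VP [V fell] [NP [NP [Pron he]] [RelC [Rel that] [VP [V built] [NP [Pron he]]]]]]] [PP [P above] [NP [Det every] [N window]]]]]
[S [NP [Det every] [N theorem]] [VP [AdvP [Adv often]] [VP [V fell] [NP [NP [Pron he]] [RelC [Rel that] [VP [VP [V built] [NP [Pron he]]] [PP [P above] [NP [Det every] [N window]]]]]]]]]
The trees differ in how a recursive rule is bracketed over the same span.

3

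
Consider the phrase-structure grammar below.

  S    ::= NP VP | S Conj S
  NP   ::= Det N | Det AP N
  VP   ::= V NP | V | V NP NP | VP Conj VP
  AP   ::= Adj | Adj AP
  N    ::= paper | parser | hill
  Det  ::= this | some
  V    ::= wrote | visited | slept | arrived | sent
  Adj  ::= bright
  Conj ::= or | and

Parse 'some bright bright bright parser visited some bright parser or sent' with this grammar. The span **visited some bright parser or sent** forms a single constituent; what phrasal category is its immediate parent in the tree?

[S [NP [Det some] [AP [Adj bright] [AP [Adj bright] [AP [Adj bright]]]] [N parser]] [VP [VP [V visited] [NP [Det some] [AP [Adj bright]] [N parser]]] [Conj or] [VP [V sent]]]]
The span 'visited some bright parser or sent' is the VP node built by VP → VP Conj VP.
Its mother is the S built by S → NP VP.

S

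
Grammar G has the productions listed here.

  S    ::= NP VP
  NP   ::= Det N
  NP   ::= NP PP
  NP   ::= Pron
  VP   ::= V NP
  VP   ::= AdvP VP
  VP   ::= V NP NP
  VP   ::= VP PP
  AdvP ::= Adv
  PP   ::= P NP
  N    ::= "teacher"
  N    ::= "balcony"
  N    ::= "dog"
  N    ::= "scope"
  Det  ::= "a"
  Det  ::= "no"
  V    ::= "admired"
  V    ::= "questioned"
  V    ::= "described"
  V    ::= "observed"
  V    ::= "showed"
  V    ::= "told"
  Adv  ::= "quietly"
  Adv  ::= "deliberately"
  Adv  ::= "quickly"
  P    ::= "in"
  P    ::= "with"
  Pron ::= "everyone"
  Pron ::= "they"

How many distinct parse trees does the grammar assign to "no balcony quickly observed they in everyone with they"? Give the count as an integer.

9

Two of the 9 distinct bracketings:
[S [NP [Det no] [N balcony]] [VP [AdvP [Adv quickly]] [VP [V observed] [NP [NP [Pron they]] [PP [P in] [NP [NP [Pron everyone]] [PP [P with] [NP [Pron they]]]]]]]]]
[S [NP [Det no] [N balcony]] [VP [AdvP [Adv quickly]] [VP [V observed] [NP [NP [NP [Pron they]] [PP [P in] [NP [Pron everyone]]]] [PP [P with] [NP [Pron they]]]]]]]
The trees differ in how a recursive rule is bracketed over the same span.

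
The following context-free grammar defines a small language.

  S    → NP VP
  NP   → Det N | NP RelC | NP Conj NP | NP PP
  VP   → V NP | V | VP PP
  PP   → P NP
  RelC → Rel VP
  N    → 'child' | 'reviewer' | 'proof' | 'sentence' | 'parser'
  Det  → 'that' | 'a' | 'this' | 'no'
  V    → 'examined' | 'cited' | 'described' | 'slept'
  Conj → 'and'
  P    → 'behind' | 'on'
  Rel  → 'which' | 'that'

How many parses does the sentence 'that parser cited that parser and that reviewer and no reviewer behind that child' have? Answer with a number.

7

Two of the 7 distinct bracketings:
[S [NP [Det that] [N parser]] [VP [V cited] [NP [NP [Det that] [N parser]] [Conj and] [NP [NP [Det that] [N reviewer]] [Conj and] [NP [NP [Det no] [N reviewer]] [PP [P behind] [NP [Det that] [N child]]]]]]]]
[S [NP [Det that] [N parser]] [VP [V cited] [NP [NP [Det that] [N parser]] [Conj and] [NP [NP [NP [Det that] [N reviewer]] [Conj and] [NP [Det no] [N reviewer]]] [PP [P behind] [NP [Det that] [N child]]]]]]]
The trees differ in how a recursive rule is bracketed over the same span.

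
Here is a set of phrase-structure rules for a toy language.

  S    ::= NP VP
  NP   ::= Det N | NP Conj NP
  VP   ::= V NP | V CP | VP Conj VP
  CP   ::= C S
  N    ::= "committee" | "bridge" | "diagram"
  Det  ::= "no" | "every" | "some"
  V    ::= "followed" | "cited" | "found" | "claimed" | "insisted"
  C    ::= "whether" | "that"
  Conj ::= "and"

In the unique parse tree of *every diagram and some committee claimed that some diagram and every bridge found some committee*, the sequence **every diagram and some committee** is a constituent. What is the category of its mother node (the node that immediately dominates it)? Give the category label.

S

S
  NP
    NP
      Det: every
      N: diagram
    Conj: and
    NP
      Det: some
      N: committee
  VP
    V: claimed
    CP
      C: that
      S
        NP
          NP
            Det: some
            N: diagram
          Conj: and
          NP
            Det: every
            N: bridge
        VP
          V: found
          NP
            Det: some
            N: committee
The span 'every diagram and some committee' is the NP node built by NP → NP Conj NP.
Its mother is the S built by S → NP VP.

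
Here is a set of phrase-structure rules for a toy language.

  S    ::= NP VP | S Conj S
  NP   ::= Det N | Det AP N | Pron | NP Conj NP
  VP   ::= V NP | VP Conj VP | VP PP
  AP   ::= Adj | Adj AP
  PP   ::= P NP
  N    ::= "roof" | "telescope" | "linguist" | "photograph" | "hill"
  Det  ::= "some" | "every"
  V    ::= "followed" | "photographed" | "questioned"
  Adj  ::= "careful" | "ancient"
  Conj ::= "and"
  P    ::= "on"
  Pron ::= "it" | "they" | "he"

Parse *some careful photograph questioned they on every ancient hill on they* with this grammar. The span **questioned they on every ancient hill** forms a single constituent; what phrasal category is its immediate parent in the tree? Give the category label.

VP

S
  NP
    Det: some
    AP
      Adj: careful
    N: photograph
  VP
    VP
      VP
        V: questioned
        NP
          Pron: they
      PP
        P: on
        NP
          Det: every
          AP
            Adj: ancient
          N: hill
    PP
      P: on
      NP
        Pron: they
The span 'questioned they on every ancient hill' is the VP node built by VP → VP PP.
Its mother is the VP built by VP → VP PP.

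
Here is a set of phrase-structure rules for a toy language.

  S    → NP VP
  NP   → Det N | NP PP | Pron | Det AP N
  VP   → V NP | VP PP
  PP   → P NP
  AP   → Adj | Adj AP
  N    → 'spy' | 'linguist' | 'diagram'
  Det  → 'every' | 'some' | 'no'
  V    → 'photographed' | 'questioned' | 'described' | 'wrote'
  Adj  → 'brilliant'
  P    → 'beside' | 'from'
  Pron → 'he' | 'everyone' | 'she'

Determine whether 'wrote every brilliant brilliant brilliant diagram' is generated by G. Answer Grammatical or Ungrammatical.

Ungrammatical

For S → NP VP, no prefix of the string parses as an NP.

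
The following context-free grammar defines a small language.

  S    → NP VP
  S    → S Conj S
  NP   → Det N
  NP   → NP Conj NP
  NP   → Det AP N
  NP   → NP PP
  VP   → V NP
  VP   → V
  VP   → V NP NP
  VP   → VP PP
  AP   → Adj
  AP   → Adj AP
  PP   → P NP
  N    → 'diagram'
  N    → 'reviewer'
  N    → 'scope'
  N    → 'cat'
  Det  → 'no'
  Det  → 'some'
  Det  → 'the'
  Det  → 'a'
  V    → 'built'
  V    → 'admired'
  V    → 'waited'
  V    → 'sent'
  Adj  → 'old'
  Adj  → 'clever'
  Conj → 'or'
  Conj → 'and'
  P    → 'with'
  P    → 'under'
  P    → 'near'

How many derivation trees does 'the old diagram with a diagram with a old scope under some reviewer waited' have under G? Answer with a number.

5

Two of the 5 distinct bracketings:
[S [NP [NP [Det the] [AP [Adj old]] [N diagram]] [PP [P with] [NP [NP [Det a] [N diagram]] [PP [P with] [NP [NP [Det a] [AP [Adj old]] [N scope]] [PP [P under] [NP [Det some] [N reviewer]]]]]]]] [VP [V waited]]]
[S [NP [NP [Det the] [AP [Adj old]] [N diagram]] [PP [P with] [NP [NP [NP [Det a] [N diagram]] [PP [P with] [NP [Det a] [AP [Adj old]] [N scope]]]] [PP [P under] [NP [Det some] [N reviewer]]]]]] [VP [V waited]]]
The trees differ in how a recursive rule is bracketed over the same span.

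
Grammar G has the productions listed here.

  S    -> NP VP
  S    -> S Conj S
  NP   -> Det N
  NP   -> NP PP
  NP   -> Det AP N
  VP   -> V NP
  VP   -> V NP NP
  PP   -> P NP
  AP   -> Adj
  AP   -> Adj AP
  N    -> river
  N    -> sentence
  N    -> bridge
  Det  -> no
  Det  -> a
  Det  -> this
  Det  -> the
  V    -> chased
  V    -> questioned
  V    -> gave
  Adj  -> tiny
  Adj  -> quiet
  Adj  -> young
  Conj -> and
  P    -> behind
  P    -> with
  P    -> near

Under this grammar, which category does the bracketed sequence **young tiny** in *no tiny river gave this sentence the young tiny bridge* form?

[S [NP [Det no] [AP [Adj tiny]] [N river]] [VP [V gave] [NP [Det this] [N sentence]] [NP [Det the] [AP [Adj young] [AP [Adj tiny]]] [N bridge]]]]
The span 'young tiny' is the AP node built by AP → Adj AP.

AP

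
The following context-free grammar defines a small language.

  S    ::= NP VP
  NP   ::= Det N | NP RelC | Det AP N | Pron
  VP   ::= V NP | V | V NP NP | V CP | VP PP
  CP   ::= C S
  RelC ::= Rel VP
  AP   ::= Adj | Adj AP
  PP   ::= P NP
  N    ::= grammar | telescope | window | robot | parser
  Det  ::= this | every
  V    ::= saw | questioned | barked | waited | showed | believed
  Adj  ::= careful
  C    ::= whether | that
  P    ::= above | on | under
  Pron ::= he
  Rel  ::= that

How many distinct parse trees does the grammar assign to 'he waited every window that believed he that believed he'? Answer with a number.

6

Two of the 6 distinct bracketings:
[S [NP [Pron he]] [VP [V waited] [NP [NP [Det every] [N window]] [RelC [Rel that] [VP [V believed] [NP [NP [Pron he]] [RelC [Rel that] [VP [V believed] [NP [Pron he]]]]]]]]]]
[S [NP [Pron he]] [VP [V waited] [NP [NP [Det every] [N window]] [RelC [Rel that] [VP [V believed] [NP [NP [Pron he]] [RelC [Rel that] [VP [V believed]]]] [NP [Pron he]]]]]]]
The difference turns on whether VP → V is used at the relevant span, versus an alternative expansion of VP.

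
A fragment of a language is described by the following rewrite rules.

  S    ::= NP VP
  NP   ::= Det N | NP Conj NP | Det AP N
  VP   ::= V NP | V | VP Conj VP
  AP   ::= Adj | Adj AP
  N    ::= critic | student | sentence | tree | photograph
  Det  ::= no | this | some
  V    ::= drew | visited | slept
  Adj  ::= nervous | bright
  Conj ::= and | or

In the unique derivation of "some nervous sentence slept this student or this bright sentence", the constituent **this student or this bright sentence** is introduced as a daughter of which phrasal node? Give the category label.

S
  NP
    Det: some
    AP
      Adj: nervous
    N: sentence
  VP
    V: slept
    NP
      NP
        Det: this
        N: student
      Conj: or
      NP
        Det: this
        AP
          Adj: bright
        N: sentence
The span 'this student or this bright sentence' is the NP node built by NP → NP Conj NP.
Its mother is the VP built by VP → V NP.

VP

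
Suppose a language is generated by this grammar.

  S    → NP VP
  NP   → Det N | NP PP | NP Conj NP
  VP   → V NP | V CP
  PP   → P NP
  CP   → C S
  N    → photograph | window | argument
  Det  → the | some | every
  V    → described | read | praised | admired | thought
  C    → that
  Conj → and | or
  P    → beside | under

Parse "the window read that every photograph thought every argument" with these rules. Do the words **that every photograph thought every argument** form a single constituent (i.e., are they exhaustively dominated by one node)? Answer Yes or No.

[S [NP [Det the] [N window]] [VP [V read] [CP [C that] [S [NP [Det every] [N photograph]] [VP [V thought] [NP [Det every] [N argument]]]]]]]
The words 'that every photograph thought every argument' are exhaustively dominated by a single CP node (built by CP → C S), so they form a constituent.

Yes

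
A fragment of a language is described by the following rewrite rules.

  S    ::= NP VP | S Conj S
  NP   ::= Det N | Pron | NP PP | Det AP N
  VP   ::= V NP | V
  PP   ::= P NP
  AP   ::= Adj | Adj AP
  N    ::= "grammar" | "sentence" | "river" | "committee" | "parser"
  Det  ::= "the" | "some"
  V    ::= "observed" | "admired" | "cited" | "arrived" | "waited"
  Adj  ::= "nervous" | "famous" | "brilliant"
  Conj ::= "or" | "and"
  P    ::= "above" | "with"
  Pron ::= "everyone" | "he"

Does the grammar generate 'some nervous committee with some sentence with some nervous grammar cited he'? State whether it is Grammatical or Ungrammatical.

[S [NP [NP [Det some] [AP [Adj nervous]] [N committee]] [PP [P with] [NP [NP [Det some] [N sentence]] [PP [P with] [NP [Det some] [AP [Adj nervous]] [N grammar]]]]]] [VP [V cited] [NP [Pron he]]]]
The bracketing above is licensed at every node by one of the given productions, with S at the root.

Grammatical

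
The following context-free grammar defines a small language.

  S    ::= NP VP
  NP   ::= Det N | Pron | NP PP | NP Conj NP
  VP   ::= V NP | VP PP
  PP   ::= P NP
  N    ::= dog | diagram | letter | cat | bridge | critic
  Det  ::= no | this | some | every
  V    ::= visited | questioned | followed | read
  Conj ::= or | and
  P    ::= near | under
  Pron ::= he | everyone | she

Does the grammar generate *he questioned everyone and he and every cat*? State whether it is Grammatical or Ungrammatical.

Grammatical

S
  NP
    Pron: he
  VP
    V: questioned
    NP
      NP
        Pron: everyone
      Conj: and
      NP
        NP
          Pron: he
        Conj: and
        NP
          Det: every
          N: cat
Each bracket corresponds to one application of a listed rule, so the string is derivable from S.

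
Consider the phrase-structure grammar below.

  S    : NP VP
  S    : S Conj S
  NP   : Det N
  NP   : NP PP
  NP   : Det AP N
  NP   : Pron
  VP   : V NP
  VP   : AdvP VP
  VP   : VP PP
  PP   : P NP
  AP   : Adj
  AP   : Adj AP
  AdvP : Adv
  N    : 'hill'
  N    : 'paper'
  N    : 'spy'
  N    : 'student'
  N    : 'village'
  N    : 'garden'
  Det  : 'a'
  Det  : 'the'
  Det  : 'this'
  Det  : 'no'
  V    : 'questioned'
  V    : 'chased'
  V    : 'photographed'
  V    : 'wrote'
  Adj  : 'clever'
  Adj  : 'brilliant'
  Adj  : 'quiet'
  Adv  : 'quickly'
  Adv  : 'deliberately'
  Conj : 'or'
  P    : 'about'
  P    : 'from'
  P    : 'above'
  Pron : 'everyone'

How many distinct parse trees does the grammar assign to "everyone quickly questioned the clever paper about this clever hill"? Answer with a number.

Two of the 3 distinct bracketings:
[S [NP [Pron everyone]] [VP [AdvP [Adv quickly]] [VP [V questioned] [NP [NP [Det the] [AP [Adj clever]] [N paper]] [PP [P about] [NP [Det this] [AP [Adj clever]] [N hill]]]]]]]
[S [NP [Pron everyone]] [VP [AdvP [Adv quickly]] [VP [VP [V questioned] [NP [Det the] [AP [Adj clever]] [N paper]]] [PP [P about] [NP [Det this] [AP [Adj clever]] [N hill]]]]]]
The difference turns on whether NP → NP PP is used at the relevant span, versus an alternative expansion of NP.

3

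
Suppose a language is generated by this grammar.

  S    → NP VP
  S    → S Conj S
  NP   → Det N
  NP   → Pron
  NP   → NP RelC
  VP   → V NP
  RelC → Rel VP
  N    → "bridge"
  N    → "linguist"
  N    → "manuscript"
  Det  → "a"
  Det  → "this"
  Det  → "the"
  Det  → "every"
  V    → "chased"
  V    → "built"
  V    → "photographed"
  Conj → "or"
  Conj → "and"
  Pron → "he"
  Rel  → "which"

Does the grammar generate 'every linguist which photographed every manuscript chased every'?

For S → NP VP, every NP-prefix leaves a non-VP remainder: after 'every linguist' the remainder is not a VP; after 'every linguist which photographed every manuscript' the remainder is not a VP. The alternative S rule S → S Conj S likewise has no satisfying split.

Ungrammatical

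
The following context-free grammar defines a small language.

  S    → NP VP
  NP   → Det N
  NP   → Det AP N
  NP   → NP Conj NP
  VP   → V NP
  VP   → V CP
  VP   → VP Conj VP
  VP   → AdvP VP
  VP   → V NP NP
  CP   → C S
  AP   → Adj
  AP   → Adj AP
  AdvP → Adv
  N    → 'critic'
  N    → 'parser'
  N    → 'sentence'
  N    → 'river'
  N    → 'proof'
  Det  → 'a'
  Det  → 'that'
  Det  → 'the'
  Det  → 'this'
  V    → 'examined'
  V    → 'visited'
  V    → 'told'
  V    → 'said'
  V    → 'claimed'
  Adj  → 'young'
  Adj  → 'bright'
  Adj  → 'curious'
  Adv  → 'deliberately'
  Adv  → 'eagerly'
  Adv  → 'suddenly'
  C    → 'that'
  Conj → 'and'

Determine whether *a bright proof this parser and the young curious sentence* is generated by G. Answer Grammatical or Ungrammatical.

Ungrammatical

For S → NP VP, the only prefix that parses as NP is 'a bright proof', but the remainder 'this parser and the young curious sentence' is not a VP under these rules.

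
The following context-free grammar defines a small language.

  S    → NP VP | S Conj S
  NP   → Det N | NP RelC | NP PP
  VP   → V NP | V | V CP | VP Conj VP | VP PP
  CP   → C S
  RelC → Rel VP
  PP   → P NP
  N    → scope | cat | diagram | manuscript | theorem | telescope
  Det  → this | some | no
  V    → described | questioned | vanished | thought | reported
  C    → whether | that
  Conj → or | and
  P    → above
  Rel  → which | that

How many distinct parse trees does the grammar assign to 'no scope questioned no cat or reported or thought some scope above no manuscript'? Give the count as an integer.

Two of the 7 distinct bracketings:
[S [NP [Det no] [N scope]] [VP [VP [V questioned] [NP [Det no] [N cat]]] [Conj or] [VP [VP [V reported]] [Conj or] [VP [V thought] [NP [NP [Det some] [N scope]] [PP [P above] [NP [Det no] [N manuscript]]]]]]]]
[S [NP [Det no] [N scope]] [VP [VP [V questioned] [NP [Det no] [N cat]]] [Conj or] [VP [VP [V reported]] [Conj or] [VP [VP [V thought] [NP [Det some] [N scope]]] [PP [P above] [NP [Det no] [N manuscript]]]]]]]
The difference turns on whether NP → NP PP is used at the relevant span, versus an alternative expansion of NP.

7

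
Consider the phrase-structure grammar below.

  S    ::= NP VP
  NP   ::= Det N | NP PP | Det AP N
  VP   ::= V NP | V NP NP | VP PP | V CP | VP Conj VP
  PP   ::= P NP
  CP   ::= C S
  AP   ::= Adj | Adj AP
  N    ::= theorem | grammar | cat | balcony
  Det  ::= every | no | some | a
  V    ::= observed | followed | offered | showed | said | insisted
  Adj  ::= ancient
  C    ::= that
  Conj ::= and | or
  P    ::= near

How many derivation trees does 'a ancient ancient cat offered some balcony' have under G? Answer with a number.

[S [NP [Det a] [AP [Adj ancient] [AP [Adj ancient]]] [N cat]] [VP [V offered] [NP [Det some] [N balcony]]]]
No rule offers an alternative attachment or grouping for any span, so this is the only derivation.

1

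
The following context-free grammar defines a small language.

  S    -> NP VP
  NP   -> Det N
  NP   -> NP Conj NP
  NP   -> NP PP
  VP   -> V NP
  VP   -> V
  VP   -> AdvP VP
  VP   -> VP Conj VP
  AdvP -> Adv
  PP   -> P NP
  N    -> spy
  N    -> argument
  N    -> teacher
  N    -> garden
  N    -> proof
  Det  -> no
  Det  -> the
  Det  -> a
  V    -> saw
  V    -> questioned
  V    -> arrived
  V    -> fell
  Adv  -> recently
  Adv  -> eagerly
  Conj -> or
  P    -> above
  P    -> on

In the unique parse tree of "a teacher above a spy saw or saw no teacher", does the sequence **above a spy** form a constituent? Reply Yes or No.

[S [NP [NP [Det a] [N teacher]] [PP [P above] [NP [Det a] [N spy]]]] [VP [VP [V saw]] [Conj or] [VP [V saw] [NP [Det no] [N teacher]]]]]
The words 'above a spy' are exhaustively dominated by a single PP node (built by PP → P NP), so they form a constituent.

Yes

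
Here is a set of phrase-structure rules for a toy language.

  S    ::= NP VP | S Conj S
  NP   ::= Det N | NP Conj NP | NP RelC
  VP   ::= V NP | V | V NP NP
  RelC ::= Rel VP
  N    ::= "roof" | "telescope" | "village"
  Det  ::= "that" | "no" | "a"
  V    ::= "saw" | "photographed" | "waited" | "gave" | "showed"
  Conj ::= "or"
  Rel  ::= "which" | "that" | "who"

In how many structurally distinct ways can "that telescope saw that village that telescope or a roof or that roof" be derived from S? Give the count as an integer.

2

The two bracketings:
[S [NP [Det that] [N telescope]] [VP [V saw] [NP [Det that] [N village]] [NP [NP [Det that] [N telescope]] [Conj or] [NP [NP [Det a] [N roof]] [Conj or] [NP [Det that] [N roof]]]]]]
[S [NP [Det that] [N telescope]] [VP [V saw] [NP [Det that] [N village]] [NP [NP [NP [Det that] [N telescope]] [Conj or] [NP [Det a] [N roof]]] [Conj or] [NP [Det that] [N roof]]]]]
The trees differ in how a recursive rule is bracketed over the same span.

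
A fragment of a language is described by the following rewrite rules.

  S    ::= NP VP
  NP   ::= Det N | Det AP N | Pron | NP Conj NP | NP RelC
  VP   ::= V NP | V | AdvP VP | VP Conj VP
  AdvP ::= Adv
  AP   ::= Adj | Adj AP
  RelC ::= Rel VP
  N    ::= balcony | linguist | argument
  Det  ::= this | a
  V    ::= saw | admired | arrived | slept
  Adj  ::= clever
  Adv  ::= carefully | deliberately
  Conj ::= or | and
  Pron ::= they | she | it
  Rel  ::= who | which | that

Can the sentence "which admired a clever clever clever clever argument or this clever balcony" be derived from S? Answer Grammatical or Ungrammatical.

For S → NP VP, no prefix of the string parses as an NP.

Ungrammatical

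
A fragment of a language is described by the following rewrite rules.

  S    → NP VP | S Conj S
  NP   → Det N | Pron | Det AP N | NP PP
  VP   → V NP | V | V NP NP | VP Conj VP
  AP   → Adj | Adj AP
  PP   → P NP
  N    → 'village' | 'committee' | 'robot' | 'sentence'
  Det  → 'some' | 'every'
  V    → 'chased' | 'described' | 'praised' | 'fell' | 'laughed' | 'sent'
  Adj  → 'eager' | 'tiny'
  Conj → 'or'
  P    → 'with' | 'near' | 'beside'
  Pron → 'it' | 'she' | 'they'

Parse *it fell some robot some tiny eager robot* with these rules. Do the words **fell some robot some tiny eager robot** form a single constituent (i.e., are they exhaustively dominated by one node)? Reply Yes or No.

[S [NP [Pron it]] [VP [V fell] [NP [Det some] [N robot]] [NP [Det some] [AP [Adj tiny] [AP [Adj eager]]] [N robot]]]]
The words 'fell some robot some tiny eager robot' are exhaustively dominated by a single VP node (built by VP → V NP NP), so they form a constituent.

Yes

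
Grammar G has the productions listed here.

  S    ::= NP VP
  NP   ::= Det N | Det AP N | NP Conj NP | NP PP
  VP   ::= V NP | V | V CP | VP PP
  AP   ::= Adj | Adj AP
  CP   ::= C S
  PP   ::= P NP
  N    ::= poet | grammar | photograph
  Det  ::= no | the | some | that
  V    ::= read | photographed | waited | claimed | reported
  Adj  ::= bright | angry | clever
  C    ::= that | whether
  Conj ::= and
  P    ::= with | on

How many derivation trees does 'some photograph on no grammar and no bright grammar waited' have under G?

The two bracketings:
[S [NP [NP [NP [Det some] [N photograph]] [PP [P on] [NP [Det no] [N grammar]]]] [Conj and] [NP [Det no] [AP [Adj bright]] [N grammar]]] [VP [V waited]]]
[S [NP [NP [Det some] [N photograph]] [PP [P on] [NP [NP [Det no] [N grammar]] [Conj and] [NP [Det no] [AP [Adj bright]] [N grammar]]]]] [VP [V waited]]]
The trees differ in how a recursive rule is bracketed over the same span.

2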